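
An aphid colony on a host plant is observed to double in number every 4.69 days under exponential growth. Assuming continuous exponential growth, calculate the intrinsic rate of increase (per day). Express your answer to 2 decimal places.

0.15 per day

r = ln(2)/t_d = 0.6931/4.69 = 0.14779.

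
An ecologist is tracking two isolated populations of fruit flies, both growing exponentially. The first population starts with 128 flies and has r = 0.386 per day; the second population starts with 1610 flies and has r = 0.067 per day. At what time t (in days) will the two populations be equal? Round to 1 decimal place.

Set 128·e^(0.386t) = 1610·e^(0.067t).
e^((0.386 − 0.067)t) = 1610/128 → e^(0.319·t) = 12.578.
0.319·t = ln(12.578) = 2.532, so t = 2.532/0.319 = 7.9372.

7.9 days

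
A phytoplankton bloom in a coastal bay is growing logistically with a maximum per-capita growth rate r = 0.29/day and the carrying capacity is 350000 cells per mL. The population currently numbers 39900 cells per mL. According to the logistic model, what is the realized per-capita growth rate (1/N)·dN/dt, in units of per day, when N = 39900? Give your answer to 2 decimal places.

0.26 per day

(1/N)·dN/dt = r(1 − N/K) = 0.29 × (1 − 39900/350000).
= 0.29 × 0.886 = 0.25694.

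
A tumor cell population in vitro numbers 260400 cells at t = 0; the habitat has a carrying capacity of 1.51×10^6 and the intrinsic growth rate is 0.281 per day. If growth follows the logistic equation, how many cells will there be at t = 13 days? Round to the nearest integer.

1342996 cells

A = (K − N₀)/N₀ = (1.51×10^6 − 260400)/260400 = 4.7988.
N(t) = K/(1 + A·e^(−rt)) = 1.51×10^6/(1 + 4.7988×e^(−0.281×13)).
e^(−3.653) = 0.025913; denominator = 1 + 4.7988×0.025913 = 1.1244.
N = 1.51×10^6/1.1244 = 1.342996×10^6.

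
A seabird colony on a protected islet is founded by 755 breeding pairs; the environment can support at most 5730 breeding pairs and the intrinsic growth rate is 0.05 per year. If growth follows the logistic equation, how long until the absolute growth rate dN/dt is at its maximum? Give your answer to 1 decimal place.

37.7 years

Logistic growth is fastest at N = K/2 = 2865.
A = (K − N₀)/N₀ = 6.5894. Set K/(1 + A·e^(−rt)) = K/2 → A·e^(−rt) = 1.
e^(−0.05t) = 1/6.5894 = 0.151759, so t = ln(6.5894)/0.05 = 1.8855/0.05 = 37.709.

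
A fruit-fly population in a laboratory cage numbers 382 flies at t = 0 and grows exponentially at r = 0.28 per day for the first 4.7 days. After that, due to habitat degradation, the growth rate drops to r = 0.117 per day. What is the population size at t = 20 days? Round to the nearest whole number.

Phase 1: N(4.7) = 382·e^(0.28×4.7) = 382·e^1.316 = 1424.28.
Phase 2 runs for 20 − 4.7 = 15.3 days at r = 0.117.
N(20) = 1424.28·e^(0.117×15.3) = 1424.28·e^1.79 = 8531.5.

8532 flies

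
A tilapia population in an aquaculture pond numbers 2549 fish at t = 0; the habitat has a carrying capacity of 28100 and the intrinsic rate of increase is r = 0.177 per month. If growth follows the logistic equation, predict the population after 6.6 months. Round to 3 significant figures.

6830 fish

A = (K − N₀)/N₀ = (28100 − 2549)/2549 = 10.024.
N(t) = K/(1 + A·e^(−rt)) = 28100/(1 + 10.024×e^(−0.177×6.6)).
e^(−1.168) = 0.31093; denominator = 1 + 10.024×0.31093 = 4.1167.
N = 28100/4.1167 = 6825.85.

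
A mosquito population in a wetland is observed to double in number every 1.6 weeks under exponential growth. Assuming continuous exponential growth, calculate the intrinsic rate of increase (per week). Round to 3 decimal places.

0.433 per week

r = ln(2)/t_d = 0.6931/1.6 = 0.43322.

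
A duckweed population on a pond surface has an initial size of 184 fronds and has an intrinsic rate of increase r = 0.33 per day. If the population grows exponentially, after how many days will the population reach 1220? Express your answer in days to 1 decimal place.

Set N₀·e^(rt) = 1220: e^(0.33·t) = 1220/184 = 6.6304.
0.33·t = ln(6.6304) = 1.8917, so t = 1.8917/0.33 = 5.7323.

5.7 days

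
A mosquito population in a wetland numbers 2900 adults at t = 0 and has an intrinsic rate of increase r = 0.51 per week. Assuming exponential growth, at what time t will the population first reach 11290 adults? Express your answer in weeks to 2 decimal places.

2.67 weeks

Set N₀·e^(rt) = 11290: e^(0.51·t) = 11290/2900 = 3.8931.
0.51·t = ln(3.8931) = 1.3592, so t = 1.3592/0.51 = 2.6651.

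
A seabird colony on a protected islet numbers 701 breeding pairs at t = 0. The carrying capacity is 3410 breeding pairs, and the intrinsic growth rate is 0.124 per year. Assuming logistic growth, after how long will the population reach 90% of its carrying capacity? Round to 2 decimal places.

28.62 years

A = (K − N₀)/N₀ = (3410 − 701)/701 = 3.8645.
Solve 3410/(1 + 3.8645·e^(−0.124t)) = 3069: 1 + 3.8645·e^(−0.124t) = 1.1111, so e^(−0.124t) = 0.0287519.
−0.124·t = ln(0.0287519) = -3.5491, so t = 3.5491/0.124 = 28.621.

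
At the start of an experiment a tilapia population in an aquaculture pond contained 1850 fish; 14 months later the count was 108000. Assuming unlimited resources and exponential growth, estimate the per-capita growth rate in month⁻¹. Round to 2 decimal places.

0.29 per month

From N(t) = N₀·e^(rt): e^(r·14) = 108000/1850 = 58.378.
r·14 = ln(58.378) = 4.0669, so r = 4.0669/14 = 0.2905.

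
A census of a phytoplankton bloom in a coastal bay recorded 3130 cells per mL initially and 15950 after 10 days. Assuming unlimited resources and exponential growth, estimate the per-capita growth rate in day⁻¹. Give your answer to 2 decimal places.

0.16 per day

From N(t) = N₀·e^(rt): e^(r·10) = 15950/3130 = 5.0958.
r·10 = ln(5.0958) = 1.6284, so r = 1.6284/10 = 0.16284.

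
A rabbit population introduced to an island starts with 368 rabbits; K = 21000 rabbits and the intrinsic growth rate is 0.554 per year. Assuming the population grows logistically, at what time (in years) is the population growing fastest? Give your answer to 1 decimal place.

Logistic growth is fastest at N = K/2 = 10500.
A = (K − N₀)/N₀ = 56.065. Set K/(1 + A·e^(−rt)) = K/2 → A·e^(−rt) = 1.
e^(−0.554t) = 1/56.065 = 0.0178364, so t = ln(56.065)/0.554 = 4.0265/0.554 = 7.2681.

7.3 years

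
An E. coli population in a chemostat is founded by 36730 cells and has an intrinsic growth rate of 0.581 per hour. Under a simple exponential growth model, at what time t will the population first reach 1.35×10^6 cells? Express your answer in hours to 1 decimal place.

Set N₀·e^(rt) = 1.35×10^6: e^(0.581·t) = 1.35×10^6/36730 = 36.755.
0.581·t = ln(36.755) = 3.6043, so t = 3.6043/0.581 = 6.2036.

6.2 hours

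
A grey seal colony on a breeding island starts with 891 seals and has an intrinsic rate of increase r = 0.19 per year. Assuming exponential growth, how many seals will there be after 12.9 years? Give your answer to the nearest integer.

N(t) = N₀·e^(rt) = 891 × e^(0.19×12.9) = 891 × e^2.451.
e^2.451 ≈ 11.6, so N ≈ 891 × 11.6 = 10335.5.

10336 seals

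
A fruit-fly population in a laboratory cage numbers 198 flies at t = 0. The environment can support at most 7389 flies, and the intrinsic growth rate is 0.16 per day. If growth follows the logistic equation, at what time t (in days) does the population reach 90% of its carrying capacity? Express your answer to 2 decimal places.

36.18 days

A = (K − N₀)/N₀ = (7389 − 198)/198 = 36.318.
Solve 7389/(1 + 36.318·e^(−0.16t)) = 6650.1: 1 + 36.318·e^(−0.16t) = 1.1111, so e^(−0.16t) = 0.00305938.
−0.16·t = ln(0.00305938) = -5.7895, so t = 5.7895/0.16 = 36.185.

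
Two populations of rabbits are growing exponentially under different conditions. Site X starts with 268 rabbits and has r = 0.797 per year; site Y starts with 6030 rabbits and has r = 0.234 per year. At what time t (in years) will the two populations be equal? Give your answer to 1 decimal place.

5.5 years

Set 268·e^(0.797t) = 6030·e^(0.234t).
e^((0.797 − 0.234)t) = 6030/268 → e^(0.563·t) = 22.5.
0.563·t = ln(22.5) = 3.1135, so t = 3.1135/0.563 = 5.5302.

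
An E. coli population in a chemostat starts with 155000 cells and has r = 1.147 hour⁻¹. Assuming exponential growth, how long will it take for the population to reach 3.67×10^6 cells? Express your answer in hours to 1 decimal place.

2.8 hours

Set N₀·e^(rt) = 3.67×10^6: e^(1.147·t) = 3.67×10^6/155000 = 23.677.
1.147·t = ln(23.677) = 3.1645, so t = 3.1645/1.147 = 2.759.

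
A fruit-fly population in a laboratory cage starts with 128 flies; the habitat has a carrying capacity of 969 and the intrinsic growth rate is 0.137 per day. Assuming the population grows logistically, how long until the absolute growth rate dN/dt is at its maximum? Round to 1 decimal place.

13.7 days

Logistic growth is fastest at N = K/2 = 484.5.
A = (K − N₀)/N₀ = 6.5703. Set K/(1 + A·e^(−rt)) = K/2 → A·e^(−rt) = 1.
e^(−0.137t) = 1/6.5703 = 0.1522, so t = ln(6.5703)/0.137 = 1.8826/0.137 = 13.741.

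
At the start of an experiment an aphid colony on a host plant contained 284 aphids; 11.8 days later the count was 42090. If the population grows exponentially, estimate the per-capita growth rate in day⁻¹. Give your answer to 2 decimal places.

From N(t) = N₀·e^(rt): e^(r·11.8) = 42090/284 = 148.2.
r·11.8 = ln(148.2) = 4.9986, so r = 4.9986/11.8 = 0.42361.

0.42 per day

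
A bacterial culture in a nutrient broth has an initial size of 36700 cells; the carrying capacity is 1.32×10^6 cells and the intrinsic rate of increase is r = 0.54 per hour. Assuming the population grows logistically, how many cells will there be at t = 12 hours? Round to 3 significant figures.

1250000 cells

A = (K − N₀)/N₀ = (1.32×10^6 − 36700)/36700 = 34.967.
N(t) = K/(1 + A·e^(−rt)) = 1.32×10^6/(1 + 34.967×e^(−0.54×12)).
e^(−6.48) = 0.0015338; denominator = 1 + 34.967×0.0015338 = 1.0536.
N = 1.32×10^6/1.0536 = 1.252808×10^6.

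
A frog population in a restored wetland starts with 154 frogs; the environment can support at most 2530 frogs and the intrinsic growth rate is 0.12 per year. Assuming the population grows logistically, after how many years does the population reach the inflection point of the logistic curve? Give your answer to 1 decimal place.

22.8 years

Logistic growth is fastest at N = K/2 = 1265.
A = (K − N₀)/N₀ = 15.429. Set K/(1 + A·e^(−rt)) = K/2 → A·e^(−rt) = 1.
e^(−0.12t) = 1/15.429 = 0.0648148, so t = ln(15.429)/0.12 = 2.7362/0.12 = 22.802.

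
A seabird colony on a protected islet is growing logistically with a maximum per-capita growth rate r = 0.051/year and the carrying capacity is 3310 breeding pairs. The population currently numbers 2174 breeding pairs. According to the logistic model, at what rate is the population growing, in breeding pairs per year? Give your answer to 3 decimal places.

38.052 breeding pairs per year

dN/dt = rN(1 − N/K) = 0.051 × 2174 × (1 − 2174/3310).
1 − 2174/3310 = 0.3432; dN/dt = 0.051 × 2174 × 0.3432 = 38.052.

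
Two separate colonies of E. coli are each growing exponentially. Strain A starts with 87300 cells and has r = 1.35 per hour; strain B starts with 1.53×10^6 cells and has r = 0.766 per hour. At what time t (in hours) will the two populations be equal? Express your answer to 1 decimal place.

Set 87300·e^(1.35t) = 1.53×10^6·e^(0.766t).
e^((1.35 − 0.766)t) = 1.53×10^6/87300 → e^(0.584·t) = 17.526.
0.584·t = ln(17.526) = 2.8637, so t = 2.8637/0.584 = 4.9035.

4.9 hours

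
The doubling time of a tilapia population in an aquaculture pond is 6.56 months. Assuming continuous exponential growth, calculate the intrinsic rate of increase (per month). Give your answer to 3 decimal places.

0.106 per month

r = ln(2)/t_d = 0.6931/6.56 = 0.10566.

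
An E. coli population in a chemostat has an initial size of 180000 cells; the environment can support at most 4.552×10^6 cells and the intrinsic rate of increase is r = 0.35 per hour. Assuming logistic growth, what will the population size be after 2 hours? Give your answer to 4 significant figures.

A = (K − N₀)/N₀ = (4.552×10^6 − 180000)/180000 = 24.289.
N(t) = K/(1 + A·e^(−rt)) = 4.552×10^6/(1 + 24.289×e^(−0.35×2)).
e^(−0.7) = 0.49659; denominator = 1 + 24.289×0.49659 = 13.062.
N = 4.552×10^6/13.062 = 348505.

348500 cells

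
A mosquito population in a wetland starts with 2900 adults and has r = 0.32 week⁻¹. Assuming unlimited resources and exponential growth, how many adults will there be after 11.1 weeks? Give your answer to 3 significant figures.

101000 adults

N(t) = N₀·e^(rt) = 2900 × e^(0.32×11.1) = 2900 × e^3.552.
e^3.552 ≈ 34.883, so N ≈ 2900 × 34.883 = 101161.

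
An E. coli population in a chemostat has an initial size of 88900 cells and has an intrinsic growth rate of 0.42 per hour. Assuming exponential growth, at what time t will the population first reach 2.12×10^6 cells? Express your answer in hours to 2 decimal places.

Set N₀·e^(rt) = 2.12×10^6: e^(0.42·t) = 2.12×10^6/88900 = 23.847.
0.42·t = ln(23.847) = 3.1717, so t = 3.1717/0.42 = 7.5516.

7.55 hours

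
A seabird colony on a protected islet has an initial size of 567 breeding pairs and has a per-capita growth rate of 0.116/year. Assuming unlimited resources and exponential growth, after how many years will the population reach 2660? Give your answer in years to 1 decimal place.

Set N₀·e^(rt) = 2660: e^(0.116·t) = 2660/567 = 4.6914.
0.116·t = ln(4.6914) = 1.5457, so t = 1.5457/0.116 = 13.325.

13.3 years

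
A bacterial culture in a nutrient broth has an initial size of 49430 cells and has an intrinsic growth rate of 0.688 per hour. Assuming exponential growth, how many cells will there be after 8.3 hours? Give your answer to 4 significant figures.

N(t) = N₀·e^(rt) = 49430 × e^(0.688×8.3) = 49430 × e^5.71.
e^5.71 ≈ 301.99, so N ≈ 49430 × 301.99 = 1.492746×10^7.

14930000 cells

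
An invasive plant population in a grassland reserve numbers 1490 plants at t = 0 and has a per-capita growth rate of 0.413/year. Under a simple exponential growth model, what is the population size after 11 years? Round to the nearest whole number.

N(t) = N₀·e^(rt) = 1490 × e^(0.413×11) = 1490 × e^4.543.
e^4.543 ≈ 93.972, so N ≈ 1490 × 93.972 = 140019.

140019 plants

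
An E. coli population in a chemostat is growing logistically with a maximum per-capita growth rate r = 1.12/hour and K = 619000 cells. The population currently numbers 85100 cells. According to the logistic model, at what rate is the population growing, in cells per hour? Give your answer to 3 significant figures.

82200 cells per hour

dN/dt = rN(1 − N/K) = 1.12 × 85100 × (1 − 85100/619000).
1 − 85100/619000 = 0.86252; dN/dt = 1.12 × 85100 × 0.86252 = 82209.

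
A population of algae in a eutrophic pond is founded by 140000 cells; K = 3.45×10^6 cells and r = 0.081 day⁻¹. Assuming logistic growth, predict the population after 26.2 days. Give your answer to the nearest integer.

A = (K − N₀)/N₀ = (3.45×10^6 − 140000)/140000 = 23.643.
N(t) = K/(1 + A·e^(−rt)) = 3.45×10^6/(1 + 23.643×e^(−0.081×26.2)).
e^(−2.122) = 0.11977; denominator = 1 + 23.643×0.11977 = 3.8317.
N = 3.45×10^6/3.8317 = 900394.

900394 cells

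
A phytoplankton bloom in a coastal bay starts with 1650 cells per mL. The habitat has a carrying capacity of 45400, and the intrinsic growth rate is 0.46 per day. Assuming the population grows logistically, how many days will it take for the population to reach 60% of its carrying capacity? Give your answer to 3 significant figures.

A = (K − N₀)/N₀ = (45400 − 1650)/1650 = 26.515.
Solve 45400/(1 + 26.515·e^(−0.46t)) = 27240: 1 + 26.515·e^(−0.46t) = 1.6667, so e^(−0.46t) = 0.0251429.
−0.46·t = ln(0.0251429) = -3.6832, so t = 3.6832/0.46 = 8.0069.

8.01 days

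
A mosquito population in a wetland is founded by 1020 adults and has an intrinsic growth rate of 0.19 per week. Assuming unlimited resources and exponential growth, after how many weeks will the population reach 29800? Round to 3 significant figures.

17.8 weeks

Set N₀·e^(rt) = 29800: e^(0.19·t) = 29800/1020 = 29.216.
0.19·t = ln(29.216) = 3.3747, so t = 3.3747/0.19 = 17.762.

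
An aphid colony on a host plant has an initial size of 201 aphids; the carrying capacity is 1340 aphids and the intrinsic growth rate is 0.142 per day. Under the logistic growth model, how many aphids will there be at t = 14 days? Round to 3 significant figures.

A = (K − N₀)/N₀ = (1340 − 201)/201 = 5.6667.
N(t) = K/(1 + A·e^(−rt)) = 1340/(1 + 5.6667×e^(−0.142×14)).
e^(−1.988) = 0.13697; denominator = 1 + 5.6667×0.13697 = 1.7762.
N = 1340/1.7762 = 754.437.

754 aphids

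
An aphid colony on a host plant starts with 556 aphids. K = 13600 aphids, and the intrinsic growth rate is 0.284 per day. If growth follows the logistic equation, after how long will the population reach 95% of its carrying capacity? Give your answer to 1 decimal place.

A = (K − N₀)/N₀ = (13600 − 556)/556 = 23.46.
Solve 13600/(1 + 23.46·e^(−0.284t)) = 12920: 1 + 23.46·e^(−0.284t) = 1.0526, so e^(−0.284t) = 0.00224342.
−0.284·t = ln(0.00224342) = -6.0998, so t = 6.0998/0.284 = 21.478.

21.5 days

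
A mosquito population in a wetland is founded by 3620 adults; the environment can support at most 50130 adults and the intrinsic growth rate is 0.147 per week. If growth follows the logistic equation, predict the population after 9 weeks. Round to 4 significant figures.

11340 adults

A = (K − N₀)/N₀ = (50130 − 3620)/3620 = 12.848.
N(t) = K/(1 + A·e^(−rt)) = 50130/(1 + 12.848×e^(−0.147×9)).
e^(−1.323) = 0.26634; denominator = 1 + 12.848×0.26634 = 4.4219.
N = 50130/4.4219 = 11336.8.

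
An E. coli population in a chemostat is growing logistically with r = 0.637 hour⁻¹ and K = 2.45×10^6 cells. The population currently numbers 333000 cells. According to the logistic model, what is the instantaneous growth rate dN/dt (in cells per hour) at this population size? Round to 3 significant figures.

dN/dt = rN(1 − N/K) = 0.637 × 333000 × (1 − 333000/2.45×10^6).
1 − 333000/2.45×10^6 = 0.86408; dN/dt = 0.637 × 333000 × 0.86408 = 1.8329×10^5.

183000 cells per hour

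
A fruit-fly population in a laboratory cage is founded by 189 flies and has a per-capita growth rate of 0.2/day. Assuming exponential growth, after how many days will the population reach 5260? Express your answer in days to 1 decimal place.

Set N₀·e^(rt) = 5260: e^(0.2·t) = 5260/189 = 27.831.
0.2·t = ln(27.831) = 3.3261, so t = 3.3261/0.2 = 16.631.

16.6 days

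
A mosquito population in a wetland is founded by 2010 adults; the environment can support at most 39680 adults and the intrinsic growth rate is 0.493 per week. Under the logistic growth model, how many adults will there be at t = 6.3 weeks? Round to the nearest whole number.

A = (K − N₀)/N₀ = (39680 − 2010)/2010 = 18.741.
N(t) = K/(1 + A·e^(−rt)) = 39680/(1 + 18.741×e^(−0.493×6.3)).
e^(−3.106) = 0.044784; denominator = 1 + 18.741×0.044784 = 1.8393.
N = 39680/1.8393 = 21573.3.

21573 adults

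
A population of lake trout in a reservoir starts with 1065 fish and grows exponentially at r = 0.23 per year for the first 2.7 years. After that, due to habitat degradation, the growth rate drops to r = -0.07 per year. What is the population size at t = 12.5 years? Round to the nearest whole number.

Phase 1: N(2.7) = 1065·e^(0.23×2.7) = 1065·e^0.621 = 1981.74.
Phase 2 runs for 12.5 − 2.7 = 9.8 years at r = -0.07.
N(12.5) = 1981.74·e^(-0.07×9.8) = 1981.74·e^-0.686 = 997.977.

998 fish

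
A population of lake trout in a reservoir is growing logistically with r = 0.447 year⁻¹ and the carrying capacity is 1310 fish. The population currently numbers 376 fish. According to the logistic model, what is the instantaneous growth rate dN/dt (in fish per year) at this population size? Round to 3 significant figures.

dN/dt = rN(1 − N/K) = 0.447 × 376 × (1 − 376/1310).
1 − 376/1310 = 0.71298; dN/dt = 0.447 × 376 × 0.71298 = 119.83.

120 fish per year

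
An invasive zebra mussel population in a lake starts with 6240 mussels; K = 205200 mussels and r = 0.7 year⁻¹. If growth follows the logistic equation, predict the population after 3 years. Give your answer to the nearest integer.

41839 mussels

A = (K − N₀)/N₀ = (205200 − 6240)/6240 = 31.885.
N(t) = K/(1 + A·e^(−rt)) = 205200/(1 + 31.885×e^(−0.7×3)).
e^(−2.1) = 0.12246; denominator = 1 + 31.885×0.12246 = 4.9045.
N = 205200/4.9045 = 41839.3.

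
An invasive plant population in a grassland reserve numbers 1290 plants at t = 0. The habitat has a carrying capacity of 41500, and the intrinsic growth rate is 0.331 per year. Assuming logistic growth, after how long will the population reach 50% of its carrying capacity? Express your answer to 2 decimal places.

A = (K − N₀)/N₀ = (41500 − 1290)/1290 = 31.171.
Solve 41500/(1 + 31.171·e^(−0.331t)) = 20750: 1 + 31.171·e^(−0.331t) = 2, so e^(−0.331t) = 0.0320816.
−0.331·t = ln(0.0320816) = -3.4395, so t = 3.4395/0.331 = 10.391.

10.39 years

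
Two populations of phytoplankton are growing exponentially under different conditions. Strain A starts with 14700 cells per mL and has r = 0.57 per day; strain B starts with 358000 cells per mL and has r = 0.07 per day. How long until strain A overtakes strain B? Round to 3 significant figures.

6.39 days

Set 14700·e^(0.57t) = 358000·e^(0.07t).
e^((0.57 − 0.07)t) = 358000/14700 → e^(0.5·t) = 24.354.
0.5·t = ln(24.354) = 3.1927, so t = 3.1927/0.5 = 6.3854.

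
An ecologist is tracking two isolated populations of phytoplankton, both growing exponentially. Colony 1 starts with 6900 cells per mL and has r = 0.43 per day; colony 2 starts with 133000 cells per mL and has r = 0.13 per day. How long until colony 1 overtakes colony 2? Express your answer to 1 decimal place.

Set 6900·e^(0.43t) = 133000·e^(0.13t).
e^((0.43 − 0.13)t) = 133000/6900 → e^(0.3·t) = 19.275.
0.3·t = ln(19.275) = 2.9588, so t = 2.9588/0.3 = 9.8628.

9.9 days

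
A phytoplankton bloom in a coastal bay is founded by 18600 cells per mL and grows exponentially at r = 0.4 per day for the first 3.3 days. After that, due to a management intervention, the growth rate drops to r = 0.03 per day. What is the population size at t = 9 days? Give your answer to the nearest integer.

82613 cells per mL

Phase 1: N(3.3) = 18600·e^(0.4×3.3) = 18600·e^1.32 = 69627.6.
Phase 2 runs for 9 − 3.3 = 5.7 days at r = 0.03.
N(9) = 69627.6·e^(0.03×5.7) = 69627.6·e^0.171 = 82612.5.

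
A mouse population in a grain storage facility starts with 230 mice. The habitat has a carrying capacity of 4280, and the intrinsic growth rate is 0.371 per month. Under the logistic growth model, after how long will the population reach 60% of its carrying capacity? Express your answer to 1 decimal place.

8.8 months

A = (K − N₀)/N₀ = (4280 − 230)/230 = 17.609.
Solve 4280/(1 + 17.609·e^(−0.371t)) = 2568: 1 + 17.609·e^(−0.371t) = 1.6667, so e^(−0.371t) = 0.0378601.
−0.371·t = ln(0.0378601) = -3.2739, so t = 3.2739/0.371 = 8.8244.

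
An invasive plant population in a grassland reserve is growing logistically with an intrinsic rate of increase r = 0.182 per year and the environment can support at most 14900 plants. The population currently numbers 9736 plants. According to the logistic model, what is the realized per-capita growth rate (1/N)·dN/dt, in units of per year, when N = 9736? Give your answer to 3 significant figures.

0.0631 per year

(1/N)·dN/dt = r(1 − N/K) = 0.182 × (1 − 9736/14900).
= 0.182 × 0.34658 = 0.063077.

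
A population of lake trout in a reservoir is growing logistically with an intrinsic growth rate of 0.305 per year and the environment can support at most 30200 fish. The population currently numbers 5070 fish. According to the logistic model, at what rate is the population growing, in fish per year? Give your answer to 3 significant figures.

1290 fish per year

dN/dt = rN(1 − N/K) = 0.305 × 5070 × (1 − 5070/30200).
1 − 5070/30200 = 0.83212; dN/dt = 0.305 × 5070 × 0.83212 = 1286.7.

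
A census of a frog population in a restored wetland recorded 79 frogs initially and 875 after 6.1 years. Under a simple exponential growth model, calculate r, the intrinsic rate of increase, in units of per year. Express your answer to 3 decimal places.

From N(t) = N₀·e^(rt): e^(r·6.1) = 875/79 = 11.076.
r·6.1 = ln(11.076) = 2.4048, so r = 2.4048/6.1 = 0.39423.

0.394 per year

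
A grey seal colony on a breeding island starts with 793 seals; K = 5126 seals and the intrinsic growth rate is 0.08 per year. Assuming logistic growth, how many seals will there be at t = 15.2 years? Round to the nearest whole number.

1957 seals

A = (K − N₀)/N₀ = (5126 − 793)/793 = 5.4641.
N(t) = K/(1 + A·e^(−rt)) = 5126/(1 + 5.4641×e^(−0.08×15.2)).
e^(−1.216) = 0.29641; denominator = 1 + 5.4641×0.29641 = 2.6196.
N = 5126/2.6196 = 1956.77.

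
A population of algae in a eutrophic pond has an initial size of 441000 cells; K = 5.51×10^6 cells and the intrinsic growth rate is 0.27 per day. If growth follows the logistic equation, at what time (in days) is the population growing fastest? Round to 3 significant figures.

9.04 days

Logistic growth is fastest at N = K/2 = 2.755×10^6.
A = (K − N₀)/N₀ = 11.494. Set K/(1 + A·e^(−rt)) = K/2 → A·e^(−rt) = 1.
e^(−0.27t) = 1/11.494 = 0.0869994, so t = ln(11.494)/0.27 = 2.4419/0.27 = 9.0439.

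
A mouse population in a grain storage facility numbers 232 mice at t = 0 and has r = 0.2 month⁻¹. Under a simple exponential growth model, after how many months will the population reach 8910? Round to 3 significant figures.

18.2 months

Set N₀·e^(rt) = 8910: e^(0.2·t) = 8910/232 = 38.405.
0.2·t = ln(38.405) = 3.6482, so t = 3.6482/0.2 = 18.241.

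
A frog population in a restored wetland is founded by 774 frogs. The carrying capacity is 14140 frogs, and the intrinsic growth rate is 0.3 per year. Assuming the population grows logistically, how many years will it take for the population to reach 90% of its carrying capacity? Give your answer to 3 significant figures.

16.8 years

A = (K − N₀)/N₀ = (14140 − 774)/774 = 17.269.
Solve 14140/(1 + 17.269·e^(−0.3t)) = 12726: 1 + 17.269·e^(−0.3t) = 1.1111, so e^(−0.3t) = 0.00643424.
−0.3·t = ln(0.00643424) = -5.0461, so t = 5.0461/0.3 = 16.82.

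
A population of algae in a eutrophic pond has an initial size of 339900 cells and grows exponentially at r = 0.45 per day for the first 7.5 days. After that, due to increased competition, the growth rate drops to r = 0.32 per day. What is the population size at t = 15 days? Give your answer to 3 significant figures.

109000000 cells

Phase 1: N(7.5) = 339900·e^(0.45×7.5) = 339900·e^3.375 = 9.933334×10^6.
Phase 2 runs for 15 − 7.5 = 7.5 days at r = 0.32.
N(15) = 9.933334×10^6·e^(0.32×7.5) = 9.933334×10^6·e^2.4 = 1.094969×10^8.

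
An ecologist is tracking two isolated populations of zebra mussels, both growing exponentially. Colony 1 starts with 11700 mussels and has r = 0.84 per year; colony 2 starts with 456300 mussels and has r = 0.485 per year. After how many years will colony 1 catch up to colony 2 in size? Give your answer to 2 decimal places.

Set 11700·e^(0.84t) = 456300·e^(0.485t).
e^((0.84 − 0.485)t) = 456300/11700 → e^(0.355·t) = 39.
0.355·t = ln(39) = 3.6636, so t = 3.6636/0.355 = 10.32.

10.32 years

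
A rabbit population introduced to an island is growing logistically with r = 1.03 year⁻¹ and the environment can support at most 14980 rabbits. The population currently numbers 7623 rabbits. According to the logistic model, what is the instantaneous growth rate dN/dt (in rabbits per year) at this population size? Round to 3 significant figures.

3860 rabbits per year

dN/dt = rN(1 − N/K) = 1.03 × 7623 × (1 − 7623/14980).
1 − 7623/14980 = 0.49112; dN/dt = 1.03 × 7623 × 0.49112 = 3856.1.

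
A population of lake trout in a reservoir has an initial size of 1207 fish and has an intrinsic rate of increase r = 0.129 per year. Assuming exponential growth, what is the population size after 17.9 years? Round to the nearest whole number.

N(t) = N₀·e^(rt) = 1207 × e^(0.129×17.9) = 1207 × e^2.309.
e^2.309 ≈ 10.065, so N ≈ 1207 × 10.065 = 12148.9.

12149 fish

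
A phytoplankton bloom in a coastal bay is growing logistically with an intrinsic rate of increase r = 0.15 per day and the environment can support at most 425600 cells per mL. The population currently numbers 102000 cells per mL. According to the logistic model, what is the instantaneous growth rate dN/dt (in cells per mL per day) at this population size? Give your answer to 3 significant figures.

11600 cells per mL per day

dN/dt = rN(1 − N/K) = 0.15 × 102000 × (1 − 102000/425600).
1 − 102000/425600 = 0.76034; dN/dt = 0.15 × 102000 × 0.76034 = 11633.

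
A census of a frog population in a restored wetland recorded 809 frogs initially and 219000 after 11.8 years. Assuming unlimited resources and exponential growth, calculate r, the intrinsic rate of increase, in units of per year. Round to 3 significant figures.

From N(t) = N₀·e^(rt): e^(r·11.8) = 219000/809 = 270.7.
r·11.8 = ln(270.7) = 5.601, so r = 5.601/11.8 = 0.47466.

0.475 per year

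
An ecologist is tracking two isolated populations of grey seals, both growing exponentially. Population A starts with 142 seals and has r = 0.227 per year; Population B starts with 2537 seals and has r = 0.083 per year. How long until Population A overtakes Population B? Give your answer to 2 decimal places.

Set 142·e^(0.227t) = 2537·e^(0.083t).
e^((0.227 − 0.083)t) = 2537/142 → e^(0.144·t) = 17.866.
0.144·t = ln(17.866) = 2.8829, so t = 2.8829/0.144 = 20.02.

20.02 years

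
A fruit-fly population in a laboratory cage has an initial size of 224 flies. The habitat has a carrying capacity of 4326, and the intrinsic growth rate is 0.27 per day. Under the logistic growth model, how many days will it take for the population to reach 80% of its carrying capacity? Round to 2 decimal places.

A = (K − N₀)/N₀ = (4326 − 224)/224 = 18.312.
Solve 4326/(1 + 18.312·e^(−0.27t)) = 3460.8: 1 + 18.312·e^(−0.27t) = 1.25, so e^(−0.27t) = 0.0136519.
−0.27·t = ln(0.0136519) = -4.2939, so t = 4.2939/0.27 = 15.903.

15.90 days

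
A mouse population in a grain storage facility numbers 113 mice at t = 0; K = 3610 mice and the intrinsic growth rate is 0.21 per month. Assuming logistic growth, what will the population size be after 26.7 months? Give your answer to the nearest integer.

3242 mice

A = (K − N₀)/N₀ = (3610 − 113)/113 = 30.947.
N(t) = K/(1 + A·e^(−rt)) = 3610/(1 + 30.947×e^(−0.21×26.7)).
e^(−5.607) = 0.0036721; denominator = 1 + 30.947×0.0036721 = 1.1136.
N = 3610/1.1136 = 3241.62.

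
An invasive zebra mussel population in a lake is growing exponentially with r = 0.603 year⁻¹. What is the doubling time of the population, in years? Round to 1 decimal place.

1.1 years

Doubling time t_d = ln(2)/r = 0.6931/0.603 = 1.1495.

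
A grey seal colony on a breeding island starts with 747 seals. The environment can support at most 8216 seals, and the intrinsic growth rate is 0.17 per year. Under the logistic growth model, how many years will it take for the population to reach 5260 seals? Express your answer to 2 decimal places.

A = (K − N₀)/N₀ = (8216 − 747)/747 = 9.9987.
Solve 8216/(1 + 9.9987·e^(−0.17t)) = 5260: 1 + 9.9987·e^(−0.17t) = 1.562, so e^(−0.17t) = 0.0562052.
−0.17·t = ln(0.0562052) = -2.8787, so t = 2.8787/0.17 = 16.934.

16.93 years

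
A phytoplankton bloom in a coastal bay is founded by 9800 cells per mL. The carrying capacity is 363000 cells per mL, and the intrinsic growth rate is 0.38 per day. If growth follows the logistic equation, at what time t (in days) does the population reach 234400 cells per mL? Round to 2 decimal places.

11.01 days

A = (K − N₀)/N₀ = (363000 − 9800)/9800 = 36.041.
Solve 363000/(1 + 36.041·e^(−0.38t)) = 234400: 1 + 36.041·e^(−0.38t) = 1.5486, so e^(−0.38t) = 0.0152226.
−0.38·t = ln(0.0152226) = -4.185, so t = 4.185/0.38 = 11.013.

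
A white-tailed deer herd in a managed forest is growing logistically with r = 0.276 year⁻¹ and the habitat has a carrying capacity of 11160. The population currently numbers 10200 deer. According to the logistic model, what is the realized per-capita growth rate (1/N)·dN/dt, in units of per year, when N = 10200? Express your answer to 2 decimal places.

0.02 per year

(1/N)·dN/dt = r(1 − N/K) = 0.276 × (1 − 10200/11160).
= 0.276 × 0.086022 = 0.023742.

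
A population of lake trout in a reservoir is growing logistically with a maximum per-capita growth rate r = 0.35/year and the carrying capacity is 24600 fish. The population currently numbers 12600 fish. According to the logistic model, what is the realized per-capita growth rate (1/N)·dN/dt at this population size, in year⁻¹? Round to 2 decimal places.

(1/N)·dN/dt = r(1 − N/K) = 0.35 × (1 − 12600/24600).
= 0.35 × 0.4878 = 0.17073.

0.17 per year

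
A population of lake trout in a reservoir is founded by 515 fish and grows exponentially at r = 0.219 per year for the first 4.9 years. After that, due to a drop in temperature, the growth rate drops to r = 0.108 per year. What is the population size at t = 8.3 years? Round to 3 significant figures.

2170 fish

Phase 1: N(4.9) = 515·e^(0.219×4.9) = 515·e^1.073 = 1506.08.
Phase 2 runs for 8.3 − 4.9 = 3.4 years at r = 0.108.
N(8.3) = 1506.08·e^(0.108×3.4) = 1506.08·e^0.3672 = 2174.31.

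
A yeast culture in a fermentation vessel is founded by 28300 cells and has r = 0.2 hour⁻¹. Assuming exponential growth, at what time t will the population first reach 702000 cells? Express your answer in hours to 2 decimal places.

16.06 hours

Set N₀·e^(rt) = 702000: e^(0.2·t) = 702000/28300 = 24.806.
0.2·t = ln(24.806) = 3.2111, so t = 3.2111/0.2 = 16.055.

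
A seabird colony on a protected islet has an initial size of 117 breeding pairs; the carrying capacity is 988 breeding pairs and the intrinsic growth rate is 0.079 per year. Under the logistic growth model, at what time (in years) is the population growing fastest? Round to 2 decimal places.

Logistic growth is fastest at N = K/2 = 494.
A = (K − N₀)/N₀ = 7.4444. Set K/(1 + A·e^(−rt)) = K/2 → A·e^(−rt) = 1.
e^(−0.079t) = 1/7.4444 = 0.134328, so t = ln(7.4444)/0.079 = 2.0075/0.079 = 25.411.

25.41 years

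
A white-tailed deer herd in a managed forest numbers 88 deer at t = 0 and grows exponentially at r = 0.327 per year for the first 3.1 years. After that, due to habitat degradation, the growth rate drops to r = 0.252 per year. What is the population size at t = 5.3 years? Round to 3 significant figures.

Phase 1: N(3.1) = 88·e^(0.327×3.1) = 88·e^1.014 = 242.509.
Phase 2 runs for 5.3 − 3.1 = 2.2 years at r = 0.252.
N(5.3) = 242.509·e^(0.252×2.2) = 242.509·e^0.5544 = 422.182.

422 deer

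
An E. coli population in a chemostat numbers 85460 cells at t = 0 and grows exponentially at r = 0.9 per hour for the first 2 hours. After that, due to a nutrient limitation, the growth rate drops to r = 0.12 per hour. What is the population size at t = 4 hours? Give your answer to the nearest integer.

657239 cells

Phase 1: N(2) = 85460·e^(0.9×2) = 85460·e^1.8 = 517003.
Phase 2 runs for 4 − 2 = 2 hours at r = 0.12.
N(4) = 517003·e^(0.12×2) = 517003·e^0.24 = 657239.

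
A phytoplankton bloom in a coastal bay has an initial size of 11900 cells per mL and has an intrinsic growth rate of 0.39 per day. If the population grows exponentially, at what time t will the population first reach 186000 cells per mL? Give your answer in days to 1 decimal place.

Set N₀·e^(rt) = 186000: e^(0.39·t) = 186000/11900 = 15.63.
0.39·t = ln(15.63) = 2.7492, so t = 2.7492/0.39 = 7.0493.

7.0 days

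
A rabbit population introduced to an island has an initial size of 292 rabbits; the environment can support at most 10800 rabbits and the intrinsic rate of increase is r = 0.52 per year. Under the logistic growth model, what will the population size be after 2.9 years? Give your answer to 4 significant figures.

1205 rabbits

A = (K − N₀)/N₀ = (10800 − 292)/292 = 35.986.
N(t) = K/(1 + A·e^(−rt)) = 10800/(1 + 35.986×e^(−0.52×2.9)).
e^(−1.508) = 0.22135; denominator = 1 + 35.986×0.22135 = 8.9656.
N = 10800/8.9656 = 1204.6.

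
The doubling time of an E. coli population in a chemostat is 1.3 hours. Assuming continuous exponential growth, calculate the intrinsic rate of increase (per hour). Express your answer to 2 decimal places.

r = ln(2)/t_d = 0.6931/1.3 = 0.53319.

0.53 per hour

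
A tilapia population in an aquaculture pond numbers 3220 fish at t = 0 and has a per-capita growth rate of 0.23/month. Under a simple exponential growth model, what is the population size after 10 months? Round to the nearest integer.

32117 fish

N(t) = N₀·e^(rt) = 3220 × e^(0.23×10) = 3220 × e^2.3.
e^2.3 ≈ 9.9742, so N ≈ 3220 × 9.9742 = 32116.9.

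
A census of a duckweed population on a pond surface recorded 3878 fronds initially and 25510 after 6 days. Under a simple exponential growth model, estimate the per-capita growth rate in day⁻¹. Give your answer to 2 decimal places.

From N(t) = N₀·e^(rt): e^(r·6) = 25510/3878 = 6.5781.
r·6 = ln(6.5781) = 1.8838, so r = 1.8838/6 = 0.31396.

0.31 per day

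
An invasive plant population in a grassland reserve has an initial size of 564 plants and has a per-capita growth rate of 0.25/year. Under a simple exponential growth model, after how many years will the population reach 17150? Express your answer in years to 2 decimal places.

Set N₀·e^(rt) = 17150: e^(0.25·t) = 17150/564 = 30.408.
0.25·t = ln(30.408) = 3.4147, so t = 3.4147/0.25 = 13.659.

13.66 years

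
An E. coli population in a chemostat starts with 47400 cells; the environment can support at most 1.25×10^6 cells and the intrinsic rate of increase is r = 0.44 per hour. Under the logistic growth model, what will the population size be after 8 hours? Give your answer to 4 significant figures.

A = (K − N₀)/N₀ = (1.25×10^6 − 47400)/47400 = 25.371.
N(t) = K/(1 + A·e^(−rt)) = 1.25×10^6/(1 + 25.371×e^(−0.44×8)).
e^(−3.52) = 0.029599; denominator = 1 + 25.371×0.029599 = 1.751.
N = 1.25×10^6/1.751 = 713887.

713900 cells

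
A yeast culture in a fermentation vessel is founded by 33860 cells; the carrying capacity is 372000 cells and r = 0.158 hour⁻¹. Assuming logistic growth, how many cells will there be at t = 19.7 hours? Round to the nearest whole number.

257574 cells

A = (K − N₀)/N₀ = (372000 − 33860)/33860 = 9.9864.
N(t) = K/(1 + A·e^(−rt)) = 372000/(1 + 9.9864×e^(−0.158×19.7)).
e^(−3.113) = 0.044485; denominator = 1 + 9.9864×0.044485 = 1.4442.
N = 372000/1.4442 = 257574.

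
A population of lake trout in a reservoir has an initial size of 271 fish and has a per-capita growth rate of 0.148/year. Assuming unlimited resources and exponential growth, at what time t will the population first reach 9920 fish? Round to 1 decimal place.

24.3 years

Set N₀·e^(rt) = 9920: e^(0.148·t) = 9920/271 = 36.605.
0.148·t = ln(36.605) = 3.6002, so t = 3.6002/0.148 = 24.326.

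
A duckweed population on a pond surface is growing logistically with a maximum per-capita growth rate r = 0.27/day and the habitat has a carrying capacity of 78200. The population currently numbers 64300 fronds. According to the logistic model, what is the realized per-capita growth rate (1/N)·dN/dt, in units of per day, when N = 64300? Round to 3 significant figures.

(1/N)·dN/dt = r(1 − N/K) = 0.27 × (1 − 64300/78200).
= 0.27 × 0.17775 = 0.047992.

0.0480 per day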